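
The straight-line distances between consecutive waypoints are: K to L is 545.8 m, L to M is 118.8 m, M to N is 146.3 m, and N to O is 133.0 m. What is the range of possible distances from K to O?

The maximum is all hops collinear in one direction: 545.8 + 118.8 + 146.3 + 133.0 = 943.9.
The longest hop is 545.8; the others sum to 398.1. Folding the others back against it leaves at least 545.8 − 398.1 = 147.7.

147.7 ≤ KO ≤ 943.9 m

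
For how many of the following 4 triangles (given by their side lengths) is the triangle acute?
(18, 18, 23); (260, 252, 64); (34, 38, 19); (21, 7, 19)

2

(18,18,23): 18²+18² = 648 > 529 = 23² → acute
(260,252,64): 64²+252² = 67600 = 260² → right
(34,38,19): 19²+34² = 1517 > 1444 = 38² → acute
(21,7,19): 7²+19² = 410 < 441 = 21² → obtuse
2 of the 4 are acute.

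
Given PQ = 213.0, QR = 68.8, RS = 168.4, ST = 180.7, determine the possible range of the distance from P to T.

The maximum is all hops collinear in one direction: 213.0 + 68.8 + 168.4 + 180.7 = 630.9.
The longest hop is 213.0; the others sum to 417.9. Since 213.0 ≤ 417.9, the path can fold back on itself completely, so the minimum distance is 0.

0 ≤ PT ≤ 630.9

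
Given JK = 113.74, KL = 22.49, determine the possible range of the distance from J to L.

By the triangle inequality, |113.74 − 22.49| ≤ JL ≤ 113.74 + 22.49.

91.25 ≤ JL ≤ 136.23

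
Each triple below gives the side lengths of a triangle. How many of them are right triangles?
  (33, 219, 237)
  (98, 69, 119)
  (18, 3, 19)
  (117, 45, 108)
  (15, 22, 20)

1

(33,219,237): 33²+219² = 49050 < 56169 = 237² → obtuse
(98,69,119): 69²+98² = 14365 > 14161 = 119² → acute
(18,3,19): 3²+18² = 333 < 361 = 19² → obtuse
(117,45,108): 45²+108² = 13689 = 117² → right
(15,22,20): 15²+20² = 625 > 484 = 22² → acute
1 of the 5 is right.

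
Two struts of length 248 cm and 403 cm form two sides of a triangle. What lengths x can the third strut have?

155 < x < 651 (cm)

By the triangle inequality, x must be less than 248 + 403 = 651 and greater than |248 − 403| = 155.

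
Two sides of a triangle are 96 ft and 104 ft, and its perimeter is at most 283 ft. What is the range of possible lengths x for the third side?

Triangle inequality alone gives 8 < x < 200.
The perimeter condition gives x ≤ 283 − 96 − 104 = 83.
Intersecting the two: 8 < x ≤ 83.

8 < x ≤ 83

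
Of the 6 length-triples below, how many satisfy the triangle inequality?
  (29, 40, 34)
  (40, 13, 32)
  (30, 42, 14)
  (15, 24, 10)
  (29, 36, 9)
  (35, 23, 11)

5

(29,34,40): 29+34 > 40 → valid
(13,32,40): 13+32 > 40 → valid
(14,30,42): 14+30 > 42 → valid
(10,15,24): 10+15 > 24 → valid
(9,29,36): 9+29 > 36 → valid
(11,23,35): 11+23 ≤ 35 → not valid
5 of the 6 triples form a triangle.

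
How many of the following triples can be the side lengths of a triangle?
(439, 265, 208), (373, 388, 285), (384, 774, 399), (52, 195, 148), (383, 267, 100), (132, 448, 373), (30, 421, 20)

(208,265,439): 208+265 > 439 → valid
(285,373,388): 285+373 > 388 → valid
(384,399,774): 384+399 > 774 → valid
(52,148,195): 52+148 > 195 → valid
(100,267,383): 100+267 ≤ 383 → not valid
(132,373,448): 132+373 > 448 → valid
(20,30,421): 20+30 ≤ 421 → not valid
5 of the 7 triples form a triangle.

5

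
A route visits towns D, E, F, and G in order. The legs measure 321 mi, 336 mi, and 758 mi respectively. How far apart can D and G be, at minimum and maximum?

The maximum is all hops collinear in one direction: 321 + 336 + 758 = 1415.
The longest hop is 758; the others sum to 657. Folding the others back against it leaves at least 758 − 657 = 101.

101 ≤ DG ≤ 1415 mi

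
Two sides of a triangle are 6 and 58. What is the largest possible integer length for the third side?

The third side must be strictly less than 6 + 58 = 64.
The largest integer below 64 is 63.

63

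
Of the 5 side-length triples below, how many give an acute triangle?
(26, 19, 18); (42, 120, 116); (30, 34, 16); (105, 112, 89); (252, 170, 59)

(26,19,18): 18²+19² = 685 > 676 = 26² → acute
(42,120,116): 42²+116² = 15220 > 14400 = 120² → acute
(30,34,16): 16²+30² = 1156 = 34² → right
(105,112,89): 89²+105² = 18946 > 12544 = 112² → acute
(252,170,59): 59+170 ≤ 252, not a triangle
3 of the 5 are acute.

3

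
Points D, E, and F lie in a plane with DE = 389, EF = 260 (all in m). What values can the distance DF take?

By the triangle inequality, |389 − 260| ≤ DF ≤ 389 + 260.

129 ≤ DF ≤ 649 m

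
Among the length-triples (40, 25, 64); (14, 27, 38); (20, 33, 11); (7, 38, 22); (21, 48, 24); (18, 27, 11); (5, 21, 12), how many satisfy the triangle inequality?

3

(25,40,64): 25+40 > 64 → valid
(14,27,38): 14+27 > 38 → valid
(11,20,33): 11+20 ≤ 33 → not valid
(7,22,38): 7+22 ≤ 38 → not valid
(21,24,48): 21+24 ≤ 48 → not valid
(11,18,27): 11+18 > 27 → valid
(5,12,21): 5+12 ≤ 21 → not valid
3 of the 7 triples form a triangle.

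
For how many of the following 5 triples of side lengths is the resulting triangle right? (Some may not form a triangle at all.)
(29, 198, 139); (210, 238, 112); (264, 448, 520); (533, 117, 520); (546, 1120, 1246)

(29,198,139): 29+139 ≤ 198, not a triangle
(210,238,112): 112²+210² = 56644 = 238² → right
(264,448,520): 264²+448² = 270400 = 520² → right
(533,117,520): 117²+520² = 284089 = 533² → right
(546,1120,1246): 546²+1120² = 1552516 = 1246² → right
4 of the 5 are right.

4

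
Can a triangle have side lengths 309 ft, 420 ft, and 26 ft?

No

The longest side is 420, but the other two sum to only 335.
335 < 420, so the triangle inequality fails.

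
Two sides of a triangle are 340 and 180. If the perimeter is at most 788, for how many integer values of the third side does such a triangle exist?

Triangle inequality: 160 < x < 520. Perimeter ≤ 788 gives x ≤ 788 − 340 − 180 = 268.
So 160 < x ≤ 268; integers 161 through 268: 108 values.

108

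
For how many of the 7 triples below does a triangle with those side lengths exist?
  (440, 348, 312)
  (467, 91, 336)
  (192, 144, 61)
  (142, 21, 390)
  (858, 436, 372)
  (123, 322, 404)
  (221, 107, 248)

4

(312,348,440): 312+348 > 440 → valid
(91,336,467): 91+336 ≤ 467 → not valid
(61,144,192): 61+144 > 192 → valid
(21,142,390): 21+142 ≤ 390 → not valid
(372,436,858): 372+436 ≤ 858 → not valid
(123,322,404): 123+322 > 404 → valid
(107,221,248): 107+221 > 248 → valid
4 of the 7 triples form a triangle.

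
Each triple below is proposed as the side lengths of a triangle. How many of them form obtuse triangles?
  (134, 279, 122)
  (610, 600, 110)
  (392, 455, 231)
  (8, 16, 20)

(134,279,122): 122+134 ≤ 279, not a triangle
(610,600,110): 110²+600² = 372100 = 610² → right
(392,455,231): 231²+392² = 207025 = 455² → right
(8,16,20): 8²+16² = 320 < 400 = 20² → obtuse
1 of the 4 is obtuse.

1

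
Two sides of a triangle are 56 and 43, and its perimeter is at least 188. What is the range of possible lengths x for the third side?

89 ≤ x < 99

Triangle inequality alone gives 13 < x < 99.
The perimeter condition gives x ≥ 188 − 56 − 43 = 89.
Intersecting the two: 89 ≤ x < 99.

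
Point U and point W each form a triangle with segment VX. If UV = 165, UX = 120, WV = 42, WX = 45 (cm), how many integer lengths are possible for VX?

41

From triangle UVX: 45 < VX < 285.
From triangle WVX: 3 < VX < 87.
Intersection: 45 < VX < 87, so integers 46 through 86: 41 values.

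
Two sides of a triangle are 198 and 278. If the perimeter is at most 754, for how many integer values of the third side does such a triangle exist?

Triangle inequality: 80 < x < 476. Perimeter ≤ 754 gives x ≤ 754 − 198 − 278 = 278.
So 80 < x ≤ 278; integers 81 through 278: 198 values.

198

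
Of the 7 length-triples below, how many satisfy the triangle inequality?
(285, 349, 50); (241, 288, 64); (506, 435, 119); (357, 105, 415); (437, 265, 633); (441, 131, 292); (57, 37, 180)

4

(50,285,349): 50+285 ≤ 349 → not valid
(64,241,288): 64+241 > 288 → valid
(119,435,506): 119+435 > 506 → valid
(105,357,415): 105+357 > 415 → valid
(265,437,633): 265+437 > 633 → valid
(131,292,441): 131+292 ≤ 441 → not valid
(37,57,180): 37+57 ≤ 180 → not valid
4 of the 7 triples form a triangle.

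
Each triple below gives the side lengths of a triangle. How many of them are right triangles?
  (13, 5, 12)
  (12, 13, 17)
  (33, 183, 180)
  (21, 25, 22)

(13,5,12): 5²+12² = 169 = 13² → right
(12,13,17): 12²+13² = 313 > 289 = 17² → acute
(33,183,180): 33²+180² = 33489 = 183² → right
(21,25,22): 21²+22² = 925 > 625 = 25² → acute
2 of the 4 are right.

2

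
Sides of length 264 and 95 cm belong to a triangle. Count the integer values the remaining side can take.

The third side lies in the open interval (169, 359).
Integers from 170 to 358 inclusive: 358 − 170 + 1 = 189.

189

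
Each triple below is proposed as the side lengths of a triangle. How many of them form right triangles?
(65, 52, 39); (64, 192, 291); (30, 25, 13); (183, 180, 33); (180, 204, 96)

3

(65,52,39): 39²+52² = 4225 = 65² → right
(64,192,291): 64+192 ≤ 291, not a triangle
(30,25,13): 13²+25² = 794 < 900 = 30² → obtuse
(183,180,33): 33²+180² = 33489 = 183² → right
(180,204,96): 96²+180² = 41616 = 204² → right
3 of the 5 are right.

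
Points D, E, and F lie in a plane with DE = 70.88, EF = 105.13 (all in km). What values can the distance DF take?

34.25 ≤ DF ≤ 176.01 km

By the triangle inequality, |70.88 − 105.13| ≤ DF ≤ 70.88 + 105.13.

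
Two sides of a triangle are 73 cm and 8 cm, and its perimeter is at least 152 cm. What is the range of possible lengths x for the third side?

71 ≤ x < 81

Triangle inequality alone gives 65 < x < 81.
The perimeter condition gives x ≥ 152 − 73 − 8 = 71.
Intersecting the two: 71 ≤ x < 81.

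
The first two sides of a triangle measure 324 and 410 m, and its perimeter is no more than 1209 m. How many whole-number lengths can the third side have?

389

Triangle inequality: 86 < x < 734. Perimeter ≤ 1209 gives x ≤ 1209 − 324 − 410 = 475.
So 86 < x ≤ 475; integers 87 through 475: 389 values.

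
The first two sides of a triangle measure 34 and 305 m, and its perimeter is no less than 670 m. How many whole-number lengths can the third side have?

8

Triangle inequality: 271 < x < 339. Perimeter ≥ 670 gives x ≥ 670 − 34 − 305 = 331.
So 331 ≤ x < 339; integers 331 through 338: 8 values.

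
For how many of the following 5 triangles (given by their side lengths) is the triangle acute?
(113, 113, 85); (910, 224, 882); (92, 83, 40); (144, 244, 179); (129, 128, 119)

(113,113,85): 85²+113² = 19994 > 12769 = 113² → acute
(910,224,882): 224²+882² = 828100 = 910² → right
(92,83,40): 40²+83² = 8489 > 8464 = 92² → acute
(144,244,179): 144²+179² = 52777 < 59536 = 244² → obtuse
(129,128,119): 119²+128² = 30545 > 16641 = 129² → acute
3 of the 5 are acute.

3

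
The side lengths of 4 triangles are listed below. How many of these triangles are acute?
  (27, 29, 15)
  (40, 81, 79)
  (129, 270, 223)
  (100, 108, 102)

(27,29,15): 15²+27² = 954 > 841 = 29² → acute
(40,81,79): 40²+79² = 7841 > 6561 = 81² → acute
(129,270,223): 129²+223² = 66370 < 72900 = 270² → obtuse
(100,108,102): 100²+102² = 20404 > 11664 = 108² → acute
3 of the 4 are acute.

3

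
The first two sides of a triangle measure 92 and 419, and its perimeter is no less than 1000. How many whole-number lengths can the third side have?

Triangle inequality: 327 < x < 511. Perimeter ≥ 1000 gives x ≥ 1000 − 92 − 419 = 489.
So 489 ≤ x < 511; integers 489 through 510: 22 values.

22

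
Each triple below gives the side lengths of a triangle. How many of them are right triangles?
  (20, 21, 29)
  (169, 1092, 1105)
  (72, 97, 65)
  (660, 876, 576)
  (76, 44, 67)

4

(20,21,29): 20²+21² = 841 = 29² → right
(169,1092,1105): 169²+1092² = 1221025 = 1105² → right
(72,97,65): 65²+72² = 9409 = 97² → right
(660,876,576): 576²+660² = 767376 = 876² → right
(76,44,67): 44²+67² = 6425 > 5776 = 76² → acute
4 of the 5 are right.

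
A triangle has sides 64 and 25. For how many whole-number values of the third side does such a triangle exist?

49

The third side lies in the open interval (39, 89).
Integers from 40 to 88 inclusive: 88 − 40 + 1 = 49.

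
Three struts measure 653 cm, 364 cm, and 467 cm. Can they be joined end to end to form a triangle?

The longest side is 653, and the other two sum to 831.
Since 831 > 653, the triangle inequality holds.

Yes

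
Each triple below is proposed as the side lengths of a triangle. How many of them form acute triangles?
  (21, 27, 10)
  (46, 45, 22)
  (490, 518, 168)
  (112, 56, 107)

2

(21,27,10): 10²+21² = 541 < 729 = 27² → obtuse
(46,45,22): 22²+45² = 2509 > 2116 = 46² → acute
(490,518,168): 168²+490² = 268324 = 518² → right
(112,56,107): 56²+107² = 14585 > 12544 = 112² → acute
2 of the 4 are acute.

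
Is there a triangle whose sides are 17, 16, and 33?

The two shorter sides sum to 33, exactly equal to the longest side 33.
That gives only a degenerate (flat) triangle — the inequality must be strict.

No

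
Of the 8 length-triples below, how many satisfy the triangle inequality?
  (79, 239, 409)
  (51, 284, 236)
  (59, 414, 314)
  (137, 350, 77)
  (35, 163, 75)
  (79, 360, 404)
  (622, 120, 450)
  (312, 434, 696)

(79,239,409): 79+239 ≤ 409 → not valid
(51,236,284): 51+236 > 284 → valid
(59,314,414): 59+314 ≤ 414 → not valid
(77,137,350): 77+137 ≤ 350 → not valid
(35,75,163): 35+75 ≤ 163 → not valid
(79,360,404): 79+360 > 404 → valid
(120,450,622): 120+450 ≤ 622 → not valid
(312,434,696): 312+434 > 696 → valid
3 of the 8 triples form a triangle.

3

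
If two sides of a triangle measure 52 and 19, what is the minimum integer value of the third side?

The third side must be strictly greater than |52 − 19| = 33.
The smallest integer above 33 is 34.

34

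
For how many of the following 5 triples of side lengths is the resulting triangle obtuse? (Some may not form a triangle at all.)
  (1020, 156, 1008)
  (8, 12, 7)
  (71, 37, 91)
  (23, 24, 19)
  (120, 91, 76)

(1020,156,1008): 156²+1008² = 1040400 = 1020² → right
(8,12,7): 7²+8² = 113 < 144 = 12² → obtuse
(71,37,91): 37²+71² = 6410 < 8281 = 91² → obtuse
(23,24,19): 19²+23² = 890 > 576 = 24² → acute
(120,91,76): 76²+91² = 14057 < 14400 = 120² → obtuse
3 of the 5 are obtuse.

3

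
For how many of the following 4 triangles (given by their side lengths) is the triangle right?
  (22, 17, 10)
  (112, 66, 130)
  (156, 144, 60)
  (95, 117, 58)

(22,17,10): 10²+17² = 389 < 484 = 22² → obtuse
(112,66,130): 66²+112² = 16900 = 130² → right
(156,144,60): 60²+144² = 24336 = 156² → right
(95,117,58): 58²+95² = 12389 < 13689 = 117² → obtuse
2 of the 4 are right.

2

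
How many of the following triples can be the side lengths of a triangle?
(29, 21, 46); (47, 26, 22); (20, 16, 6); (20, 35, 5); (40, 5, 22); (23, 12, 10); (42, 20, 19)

3

(21,29,46): 21+29 > 46 → valid
(22,26,47): 22+26 > 47 → valid
(6,16,20): 6+16 > 20 → valid
(5,20,35): 5+20 ≤ 35 → not valid
(5,22,40): 5+22 ≤ 40 → not valid
(10,12,23): 10+12 ≤ 23 → not valid
(19,20,42): 19+20 ≤ 42 → not valid
3 of the 7 triples form a triangle.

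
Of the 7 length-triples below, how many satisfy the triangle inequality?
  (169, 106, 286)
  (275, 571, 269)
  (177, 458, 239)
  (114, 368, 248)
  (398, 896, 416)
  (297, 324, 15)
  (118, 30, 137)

(106,169,286): 106+169 ≤ 286 → not valid
(269,275,571): 269+275 ≤ 571 → not valid
(177,239,458): 177+239 ≤ 458 → not valid
(114,248,368): 114+248 ≤ 368 → not valid
(398,416,896): 398+416 ≤ 896 → not valid
(15,297,324): 15+297 ≤ 324 → not valid
(30,118,137): 30+118 > 137 → valid
1 of the 7 triples forms a triangle.

1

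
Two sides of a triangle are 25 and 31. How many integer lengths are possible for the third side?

49

The third side lies in the open interval (6, 56).
Integers from 7 to 55 inclusive: 55 − 7 + 1 = 49.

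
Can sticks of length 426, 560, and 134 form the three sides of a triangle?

The two shorter sides sum to 560, exactly equal to the longest side 560.
That gives only a degenerate (flat) triangle — the inequality must be strict.

No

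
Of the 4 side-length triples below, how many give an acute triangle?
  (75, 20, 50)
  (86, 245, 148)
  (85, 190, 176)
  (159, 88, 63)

(75,20,50): 20+50 ≤ 75, not a triangle
(86,245,148): 86+148 ≤ 245, not a triangle
(85,190,176): 85²+176² = 38201 > 36100 = 190² → acute
(159,88,63): 63+88 ≤ 159, not a triangle
1 of the 4 is acute.

1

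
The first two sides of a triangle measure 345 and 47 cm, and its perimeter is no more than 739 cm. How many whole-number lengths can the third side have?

49

Triangle inequality: 298 < x < 392. Perimeter ≤ 739 gives x ≤ 739 − 345 − 47 = 347.
So 298 < x ≤ 347; integers 299 through 347: 49 values.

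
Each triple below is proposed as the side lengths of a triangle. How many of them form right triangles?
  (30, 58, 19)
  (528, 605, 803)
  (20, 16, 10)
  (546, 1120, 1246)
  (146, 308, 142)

(30,58,19): 19+30 ≤ 58, not a triangle
(528,605,803): 528²+605² = 644809 = 803² → right
(20,16,10): 10²+16² = 356 < 400 = 20² → obtuse
(546,1120,1246): 546²+1120² = 1552516 = 1246² → right
(146,308,142): 142+146 ≤ 308, not a triangle
2 of the 5 are right.

2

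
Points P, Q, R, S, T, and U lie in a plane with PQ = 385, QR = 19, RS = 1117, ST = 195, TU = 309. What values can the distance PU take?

209 ≤ PU ≤ 2025

The maximum is all hops collinear in one direction: 385 + 19 + 1117 + 195 + 309 = 2025.
The longest hop is 1117; the others sum to 908. Folding the others back against it leaves at least 1117 − 908 = 209.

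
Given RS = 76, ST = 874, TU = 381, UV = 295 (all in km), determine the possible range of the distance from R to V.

122 ≤ RV ≤ 1626 km

The maximum is all hops collinear in one direction: 76 + 874 + 381 + 295 = 1626.
The longest hop is 874; the others sum to 752. Folding the others back against it leaves at least 874 − 752 = 122.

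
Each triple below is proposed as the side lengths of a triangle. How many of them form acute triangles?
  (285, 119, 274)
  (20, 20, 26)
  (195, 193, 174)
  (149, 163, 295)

(285,119,274): 119²+274² = 89237 > 81225 = 285² → acute
(20,20,26): 20²+20² = 800 > 676 = 26² → acute
(195,193,174): 174²+193² = 67525 > 38025 = 195² → acute
(149,163,295): 149²+163² = 48770 < 87025 = 295² → obtuse
3 of the 4 are acute.

3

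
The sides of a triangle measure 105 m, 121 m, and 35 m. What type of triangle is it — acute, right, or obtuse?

obtuse

Compare the square of the longest side to the sum of squares of the other two: 35² + 105² = 12250 < 14641 = 121².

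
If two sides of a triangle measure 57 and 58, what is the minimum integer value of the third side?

2

The third side must be strictly greater than |57 − 58| = 1.
The smallest integer above 1 is 2.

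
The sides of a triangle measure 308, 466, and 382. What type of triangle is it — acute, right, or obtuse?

Compare the square of the longest side to the sum of squares of the other two: 308² + 382² = 240788 > 217156 = 466².

acute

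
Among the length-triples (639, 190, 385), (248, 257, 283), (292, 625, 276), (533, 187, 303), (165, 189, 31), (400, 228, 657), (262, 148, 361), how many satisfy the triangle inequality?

3

(190,385,639): 190+385 ≤ 639 → not valid
(248,257,283): 248+257 > 283 → valid
(276,292,625): 276+292 ≤ 625 → not valid
(187,303,533): 187+303 ≤ 533 → not valid
(31,165,189): 31+165 > 189 → valid
(228,400,657): 228+400 ≤ 657 → not valid
(148,262,361): 148+262 > 361 → valid
3 of the 7 triples form a triangle.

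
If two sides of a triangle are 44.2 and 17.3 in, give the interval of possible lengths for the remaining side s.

26.9 < s < 61.5 (in)

By the triangle inequality, s must be less than 44.2 + 17.3 = 61.5 and greater than |44.2 − 17.3| = 26.9.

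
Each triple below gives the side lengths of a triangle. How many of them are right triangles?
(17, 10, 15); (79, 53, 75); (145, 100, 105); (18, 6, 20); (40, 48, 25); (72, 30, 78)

2

(17,10,15): 10²+15² = 325 > 289 = 17² → acute
(79,53,75): 53²+75² = 8434 > 6241 = 79² → acute
(145,100,105): 100²+105² = 21025 = 145² → right
(18,6,20): 6²+18² = 360 < 400 = 20² → obtuse
(40,48,25): 25²+40² = 2225 < 2304 = 48² → obtuse
(72,30,78): 30²+72² = 6084 = 78² → right
2 of the 6 are right.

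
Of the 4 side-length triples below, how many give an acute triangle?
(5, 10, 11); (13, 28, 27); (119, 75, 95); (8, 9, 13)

3

(5,10,11): 5²+10² = 125 > 121 = 11² → acute
(13,28,27): 13²+27² = 898 > 784 = 28² → acute
(119,75,95): 75²+95² = 14650 > 14161 = 119² → acute
(8,9,13): 8²+9² = 145 < 169 = 13² → obtuse
3 of the 4 are acute.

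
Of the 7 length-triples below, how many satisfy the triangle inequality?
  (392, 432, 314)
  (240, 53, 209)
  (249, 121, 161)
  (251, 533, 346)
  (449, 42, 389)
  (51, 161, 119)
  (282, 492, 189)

(314,392,432): 314+392 > 432 → valid
(53,209,240): 53+209 > 240 → valid
(121,161,249): 121+161 > 249 → valid
(251,346,533): 251+346 > 533 → valid
(42,389,449): 42+389 ≤ 449 → not valid
(51,119,161): 51+119 > 161 → valid
(189,282,492): 189+282 ≤ 492 → not valid
5 of the 7 triples form a triangle.

5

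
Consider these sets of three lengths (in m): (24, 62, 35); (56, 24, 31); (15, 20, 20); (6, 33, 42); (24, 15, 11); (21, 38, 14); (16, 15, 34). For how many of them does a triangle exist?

2

(24,35,62): 24+35 ≤ 62 → not valid
(24,31,56): 24+31 ≤ 56 → not valid
(15,20,20): 15+20 > 20 → valid
(6,33,42): 6+33 ≤ 42 → not valid
(11,15,24): 11+15 > 24 → valid
(14,21,38): 14+21 ≤ 38 → not valid
(15,16,34): 15+16 ≤ 34 → not valid
2 of the 7 triples form a triangle.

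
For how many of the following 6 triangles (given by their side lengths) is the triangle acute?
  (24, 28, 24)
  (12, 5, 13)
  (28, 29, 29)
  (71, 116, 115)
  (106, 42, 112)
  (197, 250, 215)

5

(24,28,24): 24²+24² = 1152 > 784 = 28² → acute
(12,5,13): 5²+12² = 169 = 13² → right
(28,29,29): 28²+29² = 1625 > 841 = 29² → acute
(71,116,115): 71²+115² = 18266 > 13456 = 116² → acute
(106,42,112): 42²+106² = 13000 > 12544 = 112² → acute
(197,250,215): 197²+215² = 85034 > 62500 = 250² → acute
5 of the 6 are acute.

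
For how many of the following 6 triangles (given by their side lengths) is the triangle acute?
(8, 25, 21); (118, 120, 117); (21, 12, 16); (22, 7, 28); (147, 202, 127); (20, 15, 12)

(8,25,21): 8²+21² = 505 < 625 = 25² → obtuse
(118,120,117): 117²+118² = 27613 > 14400 = 120² → acute
(21,12,16): 12²+16² = 400 < 441 = 21² → obtuse
(22,7,28): 7²+22² = 533 < 784 = 28² → obtuse
(147,202,127): 127²+147² = 37738 < 40804 = 202² → obtuse
(20,15,12): 12²+15² = 369 < 400 = 20² → obtuse
1 of the 6 is acute.

1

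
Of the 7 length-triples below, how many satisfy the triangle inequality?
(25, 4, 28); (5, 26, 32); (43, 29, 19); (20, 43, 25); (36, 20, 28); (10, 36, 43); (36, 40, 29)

(4,25,28): 4+25 > 28 → valid
(5,26,32): 5+26 ≤ 32 → not valid
(19,29,43): 19+29 > 43 → valid
(20,25,43): 20+25 > 43 → valid
(20,28,36): 20+28 > 36 → valid
(10,36,43): 10+36 > 43 → valid
(29,36,40): 29+36 > 40 → valid
6 of the 7 triples form a triangle.

6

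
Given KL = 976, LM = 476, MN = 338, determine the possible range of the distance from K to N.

The maximum is all hops collinear in one direction: 976 + 476 + 338 = 1790.
The longest hop is 976; the others sum to 814. Folding the others back against it leaves at least 976 − 814 = 162.

162 ≤ KN ≤ 1790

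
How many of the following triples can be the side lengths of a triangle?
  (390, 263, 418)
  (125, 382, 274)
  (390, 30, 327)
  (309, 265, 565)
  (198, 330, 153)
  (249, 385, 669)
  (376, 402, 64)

5

(263,390,418): 263+390 > 418 → valid
(125,274,382): 125+274 > 382 → valid
(30,327,390): 30+327 ≤ 390 → not valid
(265,309,565): 265+309 > 565 → valid
(153,198,330): 153+198 > 330 → valid
(249,385,669): 249+385 ≤ 669 → not valid
(64,376,402): 64+376 > 402 → valid
5 of the 7 triples form a triangle.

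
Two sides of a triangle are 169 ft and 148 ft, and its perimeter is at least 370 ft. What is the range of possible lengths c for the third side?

Triangle inequality alone gives 21 < c < 317.
The perimeter condition gives c ≥ 370 − 169 − 148 = 53.
Intersecting the two: 53 ≤ c < 317.

53 ≤ c < 317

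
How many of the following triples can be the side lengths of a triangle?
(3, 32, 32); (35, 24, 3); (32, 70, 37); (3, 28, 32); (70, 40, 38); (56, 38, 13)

2

(3,32,32): 3+32 > 32 → valid
(3,24,35): 3+24 ≤ 35 → not valid
(32,37,70): 32+37 ≤ 70 → not valid
(3,28,32): 3+28 ≤ 32 → not valid
(38,40,70): 38+40 > 70 → valid
(13,38,56): 13+38 ≤ 56 → not valid
2 of the 6 triples form a triangle.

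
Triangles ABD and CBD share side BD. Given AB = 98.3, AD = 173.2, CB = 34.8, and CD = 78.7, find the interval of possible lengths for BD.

From triangle ABD: |98.3 − 173.2| < BD < 98.3 + 173.2, i.e. 74.9 < BD < 271.5.
From triangle CBD: 43.9 < BD < 113.5.
Both must hold, so BD lies in the intersection.

74.9 < BD < 113.5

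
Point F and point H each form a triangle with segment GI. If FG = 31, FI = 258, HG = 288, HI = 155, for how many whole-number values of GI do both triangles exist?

61

From triangle FGI: 227 < GI < 289.
From triangle HGI: 133 < GI < 443.
Intersection: 227 < GI < 289, so integers 228 through 288: 61 values.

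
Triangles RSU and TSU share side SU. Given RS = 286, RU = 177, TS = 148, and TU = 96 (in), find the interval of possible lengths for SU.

109 < SU < 244

From triangle RSU: |286 − 177| < SU < 286 + 177, i.e. 109 < SU < 463.
From triangle TSU: 52 < SU < 244.
Both must hold, so SU lies in the intersection.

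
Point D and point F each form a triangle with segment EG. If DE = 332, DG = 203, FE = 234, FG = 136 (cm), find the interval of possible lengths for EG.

From triangle DEG: |332 − 203| < EG < 332 + 203, i.e. 129 < EG < 535.
From triangle FEG: 98 < EG < 370.
Both must hold, so EG lies in the intersection.

129 < EG < 370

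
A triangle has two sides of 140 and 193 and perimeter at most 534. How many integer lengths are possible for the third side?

148

Triangle inequality: 53 < x < 333. Perimeter ≤ 534 gives x ≤ 534 − 140 − 193 = 201.
So 53 < x ≤ 201; integers 54 through 201: 148 values.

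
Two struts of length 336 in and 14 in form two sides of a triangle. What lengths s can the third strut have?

By the triangle inequality, s must be less than 336 + 14 = 350 and greater than |336 − 14| = 322.

322 < s < 350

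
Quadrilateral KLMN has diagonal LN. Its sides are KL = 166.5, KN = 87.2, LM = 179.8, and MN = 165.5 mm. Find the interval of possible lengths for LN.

From triangle KLN: |166.5 − 87.2| < LN < 166.5 + 87.2, i.e. 79.3 < LN < 253.7.
From triangle MLN: 14.3 < LN < 345.3.
Both must hold, so LN lies in the intersection.

79.3 < LN < 253.7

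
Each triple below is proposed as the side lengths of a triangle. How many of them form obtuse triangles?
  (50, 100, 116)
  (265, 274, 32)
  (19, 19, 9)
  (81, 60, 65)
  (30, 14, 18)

3

(50,100,116): 50²+100² = 12500 < 13456 = 116² → obtuse
(265,274,32): 32²+265² = 71249 < 75076 = 274² → obtuse
(19,19,9): 9²+19² = 442 > 361 = 19² → acute
(81,60,65): 60²+65² = 7825 > 6561 = 81² → acute
(30,14,18): 14²+18² = 520 < 900 = 30² → obtuse
3 of the 5 are obtuse.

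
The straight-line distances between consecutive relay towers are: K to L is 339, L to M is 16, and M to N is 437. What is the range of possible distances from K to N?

82 ≤ KN ≤ 792

The maximum is all hops collinear in one direction: 339 + 16 + 437 = 792.
The longest hop is 437; the others sum to 355. Folding the others back against it leaves at least 437 − 355 = 82.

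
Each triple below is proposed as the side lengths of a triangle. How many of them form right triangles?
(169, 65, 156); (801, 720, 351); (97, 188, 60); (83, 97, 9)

2

(169,65,156): 65²+156² = 28561 = 169² → right
(801,720,351): 351²+720² = 641601 = 801² → right
(97,188,60): 60+97 ≤ 188, not a triangle
(83,97,9): 9+83 ≤ 97, not a triangle
2 of the 4 are right.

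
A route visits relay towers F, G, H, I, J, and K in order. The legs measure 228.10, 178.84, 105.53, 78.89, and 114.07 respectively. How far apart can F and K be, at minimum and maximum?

0 ≤ FK ≤ 705.43

The maximum is all hops collinear in one direction: 228.10 + 178.84 + 105.53 + 78.89 + 114.07 = 705.43.
The longest hop is 228.10; the others sum to 477.33. Since 228.10 ≤ 477.33, the path can fold back on itself completely, so the minimum distance is 0.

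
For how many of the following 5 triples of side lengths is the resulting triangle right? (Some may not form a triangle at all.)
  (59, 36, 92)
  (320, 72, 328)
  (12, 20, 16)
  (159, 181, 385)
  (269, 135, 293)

2

(59,36,92): 36²+59² = 4777 < 8464 = 92² → obtuse
(320,72,328): 72²+320² = 107584 = 328² → right
(12,20,16): 12²+16² = 400 = 20² → right
(159,181,385): 159+181 ≤ 385, not a triangle
(269,135,293): 135²+269² = 90586 > 85849 = 293² → acute
2 of the 5 are right.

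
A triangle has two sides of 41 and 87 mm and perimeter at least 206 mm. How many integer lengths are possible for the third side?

50

Triangle inequality: 46 < x < 128. Perimeter ≥ 206 gives x ≥ 206 − 41 − 87 = 78.
So 78 ≤ x < 128; integers 78 through 127: 50 values.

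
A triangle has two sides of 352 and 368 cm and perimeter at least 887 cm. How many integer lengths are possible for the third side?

Triangle inequality: 16 < x < 720. Perimeter ≥ 887 gives x ≥ 887 − 352 − 368 = 167.
So 167 ≤ x < 720; integers 167 through 719: 553 values.

553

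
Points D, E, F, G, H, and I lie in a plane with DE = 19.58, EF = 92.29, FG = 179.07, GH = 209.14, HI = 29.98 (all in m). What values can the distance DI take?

0 ≤ DI ≤ 530.06 m

The maximum is all hops collinear in one direction: 19.58 + 92.29 + 179.07 + 209.14 + 29.98 = 530.06.
The longest hop is 209.14; the others sum to 320.92. Since 209.14 ≤ 320.92, the path can fold back on itself completely, so the minimum distance is 0.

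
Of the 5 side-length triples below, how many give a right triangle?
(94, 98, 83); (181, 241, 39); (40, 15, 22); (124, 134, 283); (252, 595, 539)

1

(94,98,83): 83²+94² = 15725 > 9604 = 98² → acute
(181,241,39): 39+181 ≤ 241, not a triangle
(40,15,22): 15+22 ≤ 40, not a triangle
(124,134,283): 124+134 ≤ 283, not a triangle
(252,595,539): 252²+539² = 354025 = 595² → right
1 of the 5 is right.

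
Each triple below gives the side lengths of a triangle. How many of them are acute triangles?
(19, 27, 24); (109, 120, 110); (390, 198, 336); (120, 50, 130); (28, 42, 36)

(19,27,24): 19²+24² = 937 > 729 = 27² → acute
(109,120,110): 109²+110² = 23981 > 14400 = 120² → acute
(390,198,336): 198²+336² = 152100 = 390² → right
(120,50,130): 50²+120² = 16900 = 130² → right
(28,42,36): 28²+36² = 2080 > 1764 = 42² → acute
3 of the 5 are acute.

3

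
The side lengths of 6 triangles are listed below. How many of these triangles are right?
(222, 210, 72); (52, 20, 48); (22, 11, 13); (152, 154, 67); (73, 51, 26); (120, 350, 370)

(222,210,72): 72²+210² = 49284 = 222² → right
(52,20,48): 20²+48² = 2704 = 52² → right
(22,11,13): 11²+13² = 290 < 484 = 22² → obtuse
(152,154,67): 67²+152² = 27593 > 23716 = 154² → acute
(73,51,26): 26²+51² = 3277 < 5329 = 73² → obtuse
(120,350,370): 120²+350² = 136900 = 370² → right
3 of the 6 are right.

3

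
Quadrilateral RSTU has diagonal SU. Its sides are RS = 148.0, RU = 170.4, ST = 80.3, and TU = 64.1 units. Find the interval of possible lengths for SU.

22.4 < SU < 144.4

From triangle RSU: |148.0 − 170.4| < SU < 148.0 + 170.4, i.e. 22.4 < SU < 318.4.
From triangle TSU: 16.2 < SU < 144.4.
Both must hold, so SU lies in the intersection.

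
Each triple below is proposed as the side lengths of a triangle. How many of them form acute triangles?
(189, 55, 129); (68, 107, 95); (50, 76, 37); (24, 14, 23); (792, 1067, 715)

2

(189,55,129): 55+129 ≤ 189, not a triangle
(68,107,95): 68²+95² = 13649 > 11449 = 107² → acute
(50,76,37): 37²+50² = 3869 < 5776 = 76² → obtuse
(24,14,23): 14²+23² = 725 > 576 = 24² → acute
(792,1067,715): 715²+792² = 1138489 = 1067² → right
2 of the 5 are acute.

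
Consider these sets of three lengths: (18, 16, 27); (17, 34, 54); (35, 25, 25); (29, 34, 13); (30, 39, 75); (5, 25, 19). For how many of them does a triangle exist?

3

(16,18,27): 16+18 > 27 → valid
(17,34,54): 17+34 ≤ 54 → not valid
(25,25,35): 25+25 > 35 → valid
(13,29,34): 13+29 > 34 → valid
(30,39,75): 30+39 ≤ 75 → not valid
(5,19,25): 5+19 ≤ 25 → not valid
3 of the 6 triples form a triangle.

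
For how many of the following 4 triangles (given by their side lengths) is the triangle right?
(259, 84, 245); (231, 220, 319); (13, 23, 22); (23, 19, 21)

2

(259,84,245): 84²+245² = 67081 = 259² → right
(231,220,319): 220²+231² = 101761 = 319² → right
(13,23,22): 13²+22² = 653 > 529 = 23² → acute
(23,19,21): 19²+21² = 802 > 529 = 23² → acute
2 of the 4 are right.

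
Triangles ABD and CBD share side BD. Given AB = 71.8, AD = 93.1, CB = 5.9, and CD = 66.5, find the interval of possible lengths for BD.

60.6 < BD < 72.4

From triangle ABD: |71.8 − 93.1| < BD < 71.8 + 93.1, i.e. 21.3 < BD < 164.9.
From triangle CBD: 60.6 < BD < 72.4.
Both must hold, so BD lies in the intersection.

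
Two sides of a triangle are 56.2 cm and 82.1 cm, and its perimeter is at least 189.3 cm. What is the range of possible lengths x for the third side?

Triangle inequality alone gives 25.9 < x < 138.3.
The perimeter condition gives x ≥ 189.3 − 56.2 − 82.1 = 51.0.
Intersecting the two: 51.0 ≤ x < 138.3.

51.0 ≤ x < 138.3 cm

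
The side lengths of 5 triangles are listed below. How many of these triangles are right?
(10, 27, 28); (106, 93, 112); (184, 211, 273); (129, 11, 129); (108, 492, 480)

(10,27,28): 10²+27² = 829 > 784 = 28² → acute
(106,93,112): 93²+106² = 19885 > 12544 = 112² → acute
(184,211,273): 184²+211² = 78377 > 74529 = 273² → acute
(129,11,129): 11²+129² = 16762 > 16641 = 129² → acute
(108,492,480): 108²+480² = 242064 = 492² → right
1 of the 5 is right.

1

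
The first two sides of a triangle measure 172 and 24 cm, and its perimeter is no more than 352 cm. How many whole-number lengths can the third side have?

8

Triangle inequality: 148 < x < 196. Perimeter ≤ 352 gives x ≤ 352 − 172 − 24 = 156.
So 148 < x ≤ 156; integers 149 through 156: 8 values.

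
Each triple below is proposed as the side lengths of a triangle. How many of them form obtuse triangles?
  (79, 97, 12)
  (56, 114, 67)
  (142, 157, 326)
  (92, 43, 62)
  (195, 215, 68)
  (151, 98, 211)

4

(79,97,12): 12+79 ≤ 97, not a triangle
(56,114,67): 56²+67² = 7625 < 12996 = 114² → obtuse
(142,157,326): 142+157 ≤ 326, not a triangle
(92,43,62): 43²+62² = 5693 < 8464 = 92² → obtuse
(195,215,68): 68²+195² = 42649 < 46225 = 215² → obtuse
(151,98,211): 98²+151² = 32405 < 44521 = 211² → obtuse
4 of the 6 are obtuse.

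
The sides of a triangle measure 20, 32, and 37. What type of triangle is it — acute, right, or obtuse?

Compare the square of the longest side to the sum of squares of the other two: 20² + 32² = 1424 > 1369 = 37².

acute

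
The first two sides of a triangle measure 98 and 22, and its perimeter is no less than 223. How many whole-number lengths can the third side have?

17

Triangle inequality: 76 < x < 120. Perimeter ≥ 223 gives x ≥ 223 − 98 − 22 = 103.
So 103 ≤ x < 120; integers 103 through 119: 17 values.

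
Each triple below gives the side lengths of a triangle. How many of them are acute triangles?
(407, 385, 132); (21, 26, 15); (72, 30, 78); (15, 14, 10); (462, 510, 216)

(407,385,132): 132²+385² = 165649 = 407² → right
(21,26,15): 15²+21² = 666 < 676 = 26² → obtuse
(72,30,78): 30²+72² = 6084 = 78² → right
(15,14,10): 10²+14² = 296 > 225 = 15² → acute
(462,510,216): 216²+462² = 260100 = 510² → right
1 of the 5 is acute.

1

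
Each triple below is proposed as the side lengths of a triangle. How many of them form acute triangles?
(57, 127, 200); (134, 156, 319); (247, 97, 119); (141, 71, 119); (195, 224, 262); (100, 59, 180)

1

(57,127,200): 57+127 ≤ 200, not a triangle
(134,156,319): 134+156 ≤ 319, not a triangle
(247,97,119): 97+119 ≤ 247, not a triangle
(141,71,119): 71²+119² = 19202 < 19881 = 141² → obtuse
(195,224,262): 195²+224² = 88201 > 68644 = 262² → acute
(100,59,180): 59+100 ≤ 180, not a triangle
1 of the 6 is acute.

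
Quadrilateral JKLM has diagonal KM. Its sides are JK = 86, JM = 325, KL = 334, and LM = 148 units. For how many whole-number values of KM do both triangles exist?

171

From triangle JKM: 239 < KM < 411.
From triangle LKM: 186 < KM < 482.
Intersection: 239 < KM < 411, so integers 240 through 410: 171 values.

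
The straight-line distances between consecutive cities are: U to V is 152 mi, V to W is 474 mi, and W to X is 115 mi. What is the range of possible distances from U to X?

207 ≤ UX ≤ 741 mi

The maximum is all hops collinear in one direction: 152 + 474 + 115 = 741.
The longest hop is 474; the others sum to 267. Folding the others back against it leaves at least 474 − 267 = 207.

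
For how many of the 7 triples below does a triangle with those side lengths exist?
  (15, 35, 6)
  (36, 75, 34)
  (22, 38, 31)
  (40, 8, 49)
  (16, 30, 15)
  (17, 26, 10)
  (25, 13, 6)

(6,15,35): 6+15 ≤ 35 → not valid
(34,36,75): 34+36 ≤ 75 → not valid
(22,31,38): 22+31 > 38 → valid
(8,40,49): 8+40 ≤ 49 → not valid
(15,16,30): 15+16 > 30 → valid
(10,17,26): 10+17 > 26 → valid
(6,13,25): 6+13 ≤ 25 → not valid
3 of the 7 triples form a triangle.

3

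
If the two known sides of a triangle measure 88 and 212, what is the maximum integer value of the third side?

The third side must be strictly less than 88 + 212 = 300.
The largest integer below 300 is 299.

299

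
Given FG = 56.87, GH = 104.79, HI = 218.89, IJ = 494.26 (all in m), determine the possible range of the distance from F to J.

113.71 ≤ FJ ≤ 874.81 m

The maximum is all hops collinear in one direction: 56.87 + 104.79 + 218.89 + 494.26 = 874.81.
The longest hop is 494.26; the others sum to 380.55. Folding the others back against it leaves at least 494.26 − 380.55 = 113.71.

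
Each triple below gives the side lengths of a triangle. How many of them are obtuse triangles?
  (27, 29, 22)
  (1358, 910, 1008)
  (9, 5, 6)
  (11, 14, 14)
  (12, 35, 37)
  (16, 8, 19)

2

(27,29,22): 22²+27² = 1213 > 841 = 29² → acute
(1358,910,1008): 910²+1008² = 1844164 = 1358² → right
(9,5,6): 5²+6² = 61 < 81 = 9² → obtuse
(11,14,14): 11²+14² = 317 > 196 = 14² → acute
(12,35,37): 12²+35² = 1369 = 37² → right
(16,8,19): 8²+16² = 320 < 361 = 19² → obtuse
2 of the 6 are obtuse.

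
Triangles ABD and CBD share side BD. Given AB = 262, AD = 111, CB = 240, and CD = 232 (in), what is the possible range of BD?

151 < BD < 373

From triangle ABD: |262 − 111| < BD < 262 + 111, i.e. 151 < BD < 373.
From triangle CBD: 8 < BD < 472.
Both must hold, so BD lies in the intersection.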